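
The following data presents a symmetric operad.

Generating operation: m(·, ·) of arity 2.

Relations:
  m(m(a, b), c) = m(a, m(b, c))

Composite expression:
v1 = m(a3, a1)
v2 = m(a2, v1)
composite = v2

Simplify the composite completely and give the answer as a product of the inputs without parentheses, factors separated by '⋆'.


a2 ⋆ a3 ⋆ a1

Key point: m is associative — brackets drop, the a-order remains.
m(a3, a1) spells out as a3 ⋆ a1
m(a2, m(a3, a1)) spells out as a2 ⋆ a3 ⋆ a1


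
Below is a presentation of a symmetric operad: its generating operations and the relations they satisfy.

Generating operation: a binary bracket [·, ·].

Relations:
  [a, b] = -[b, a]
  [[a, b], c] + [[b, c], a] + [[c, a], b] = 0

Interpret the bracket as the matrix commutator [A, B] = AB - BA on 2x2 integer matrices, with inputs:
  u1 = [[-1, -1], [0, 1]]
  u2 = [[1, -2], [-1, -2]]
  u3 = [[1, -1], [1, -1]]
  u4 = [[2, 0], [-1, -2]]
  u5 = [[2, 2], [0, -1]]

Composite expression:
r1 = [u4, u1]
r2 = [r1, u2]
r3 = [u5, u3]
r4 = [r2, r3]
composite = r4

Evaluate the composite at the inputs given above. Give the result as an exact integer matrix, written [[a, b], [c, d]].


[[-20, -176], [64, 20]]

[u4, u1] = [[-1, -4], [2, 1]]
[[u4, u1], u2] = [[8, 16], [4, -8]]
[u5, u3] = [[2, -7], [-3, -2]]
[[[u4, u1], u2], [u5, u3]] = [[-20, -176], [64, 20]]


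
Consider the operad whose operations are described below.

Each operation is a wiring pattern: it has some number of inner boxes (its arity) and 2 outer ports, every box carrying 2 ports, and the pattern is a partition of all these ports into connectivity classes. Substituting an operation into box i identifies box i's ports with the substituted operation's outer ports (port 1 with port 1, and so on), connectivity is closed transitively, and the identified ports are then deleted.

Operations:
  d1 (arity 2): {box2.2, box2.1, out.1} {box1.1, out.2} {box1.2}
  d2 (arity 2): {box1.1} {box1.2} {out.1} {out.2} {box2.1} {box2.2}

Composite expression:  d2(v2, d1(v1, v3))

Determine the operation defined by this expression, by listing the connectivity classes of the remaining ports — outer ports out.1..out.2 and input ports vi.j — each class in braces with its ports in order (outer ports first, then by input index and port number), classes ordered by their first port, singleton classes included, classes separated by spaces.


{out.1} {out.2} {v1.1} {v1.2} {v2.1} {v2.2} {v3.1, v3.2}


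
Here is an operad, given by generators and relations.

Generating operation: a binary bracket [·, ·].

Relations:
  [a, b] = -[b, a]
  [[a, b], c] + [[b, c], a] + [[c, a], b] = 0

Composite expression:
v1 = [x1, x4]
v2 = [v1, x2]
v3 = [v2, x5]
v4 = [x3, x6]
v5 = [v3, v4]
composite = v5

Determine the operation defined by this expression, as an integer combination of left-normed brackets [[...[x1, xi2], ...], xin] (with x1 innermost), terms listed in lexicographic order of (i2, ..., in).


[[[[[x1, x4], x2], x5], x3], x6] - [[[[[x1, x4], x2], x5], x6], x3]


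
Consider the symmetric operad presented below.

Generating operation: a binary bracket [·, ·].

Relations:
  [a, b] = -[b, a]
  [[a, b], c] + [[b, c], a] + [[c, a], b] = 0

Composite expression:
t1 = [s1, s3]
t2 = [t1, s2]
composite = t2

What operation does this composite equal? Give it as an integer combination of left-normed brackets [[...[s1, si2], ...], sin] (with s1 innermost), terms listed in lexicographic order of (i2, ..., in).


In the tensor algebra, words opening s1 carry the s1-anchored form.
Composite bracket: [[s1, s3], s2]
Expanding via [a, b] = ab - ba: 4 signed words (2^2 = 4).
Coefficients come from the s1-initial words:
  s1s3s2 appears with sign +1, giving the term +[[s1, s3], s2]

[[s1, s3], s2]


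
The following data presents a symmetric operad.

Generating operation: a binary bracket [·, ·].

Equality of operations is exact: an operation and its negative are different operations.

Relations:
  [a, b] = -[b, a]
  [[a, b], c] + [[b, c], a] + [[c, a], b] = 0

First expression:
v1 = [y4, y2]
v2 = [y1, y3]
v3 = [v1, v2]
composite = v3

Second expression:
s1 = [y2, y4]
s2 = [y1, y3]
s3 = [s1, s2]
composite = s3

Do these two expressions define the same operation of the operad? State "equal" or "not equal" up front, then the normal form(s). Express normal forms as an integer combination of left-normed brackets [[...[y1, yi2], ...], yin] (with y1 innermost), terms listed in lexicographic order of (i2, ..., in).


not equal; first: [[[y1, y3], y2], y4] - [[[y1, y3], y4], y2]; second: -[[[y1, y3], y2], y4] + [[[y1, y3], y4], y2]

The first composite normalizes to [[[y1, y3], y2], y4] - [[[y1, y3], y4], y2]
The second composite normalizes to -[[[y1, y3], y2], y4] + [[[y1, y3], y4], y2]
Different reductions; not equal.


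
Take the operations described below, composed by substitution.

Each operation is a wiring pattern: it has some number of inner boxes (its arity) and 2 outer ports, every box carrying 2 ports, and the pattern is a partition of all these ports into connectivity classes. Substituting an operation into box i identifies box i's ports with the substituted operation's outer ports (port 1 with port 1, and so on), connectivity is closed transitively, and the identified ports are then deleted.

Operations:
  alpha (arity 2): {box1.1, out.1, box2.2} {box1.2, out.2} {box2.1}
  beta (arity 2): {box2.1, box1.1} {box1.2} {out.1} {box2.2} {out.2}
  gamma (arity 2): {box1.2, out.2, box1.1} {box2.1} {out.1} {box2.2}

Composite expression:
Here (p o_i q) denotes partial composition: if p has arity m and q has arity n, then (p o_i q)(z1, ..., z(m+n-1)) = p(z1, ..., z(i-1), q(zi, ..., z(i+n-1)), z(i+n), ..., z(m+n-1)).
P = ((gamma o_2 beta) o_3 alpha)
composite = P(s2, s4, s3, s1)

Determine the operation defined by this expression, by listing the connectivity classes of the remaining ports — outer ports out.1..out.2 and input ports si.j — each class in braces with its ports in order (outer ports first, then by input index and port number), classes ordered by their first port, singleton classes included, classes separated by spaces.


{out.1} {out.2, s2.1, s2.2} {s1.1} {s1.2, s3.1, s4.1} {s3.2} {s4.2}

Connectivity passes through glued gamma-boundaries; trace each wire chain.
alpha over (s3, s1) gives {out.1, s1.2, s3.1} {out.2, s3.2} {s1.1}, out.j being that stage's outer ports
beta over (s4, s3, s1) gives {out.1} {out.2} {s1.1} {s1.2, s3.1, s4.1} {s3.2} {s4.2}, out.j being that stage's outer ports
gamma over (s2, s4, s3, s1) gives {out.1} {out.2, s2.1, s2.2} {s1.1} {s1.2, s3.1, s4.1} {s3.2} {s4.2}, out.j being that stage's outer ports


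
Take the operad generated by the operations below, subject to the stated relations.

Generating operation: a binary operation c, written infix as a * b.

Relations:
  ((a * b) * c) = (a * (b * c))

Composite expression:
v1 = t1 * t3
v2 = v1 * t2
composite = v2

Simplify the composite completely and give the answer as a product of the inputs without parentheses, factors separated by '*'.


t1 * t3 * t2


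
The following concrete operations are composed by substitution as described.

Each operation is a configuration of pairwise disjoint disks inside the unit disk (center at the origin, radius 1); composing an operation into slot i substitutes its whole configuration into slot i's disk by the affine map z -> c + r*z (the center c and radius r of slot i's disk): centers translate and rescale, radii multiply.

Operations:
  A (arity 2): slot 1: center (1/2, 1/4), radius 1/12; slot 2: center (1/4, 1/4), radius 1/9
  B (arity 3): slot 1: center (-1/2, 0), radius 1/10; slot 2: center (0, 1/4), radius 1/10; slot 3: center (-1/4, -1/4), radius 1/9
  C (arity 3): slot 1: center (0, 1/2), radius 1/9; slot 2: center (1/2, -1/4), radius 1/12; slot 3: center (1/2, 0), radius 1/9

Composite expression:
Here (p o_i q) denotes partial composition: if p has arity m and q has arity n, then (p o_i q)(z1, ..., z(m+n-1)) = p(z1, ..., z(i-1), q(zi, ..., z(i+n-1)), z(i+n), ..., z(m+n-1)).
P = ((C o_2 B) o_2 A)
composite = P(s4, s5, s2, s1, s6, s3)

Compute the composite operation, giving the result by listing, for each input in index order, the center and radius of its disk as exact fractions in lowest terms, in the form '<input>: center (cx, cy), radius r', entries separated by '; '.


s1: center (1/2, -11/48), radius 1/120; s2: center (221/480, -119/480), radius 1/1080; s3: center (1/2, 0), radius 1/9; s4: center (0, 1/2), radius 1/9; s5: center (37/80, -119/480), radius 1/1440; s6: center (23/48, -13/48), radius 1/108

Each s-disk chains the slot maps above it in C; radii multiply.
for s4, the 1-step affine chain lands on center (0, 1/2), radius 1/9
for s5, the 3-step affine chain lands on center (37/80, -119/480), radius 1/1440
for s2, the 3-step affine chain lands on center (221/480, -119/480), radius 1/1080
for s1, the 2-step affine chain lands on center (1/2, -11/48), radius 1/120
for s6, the 2-step affine chain lands on center (23/48, -13/48), radius 1/108
for s3, the 1-step affine chain lands on center (1/2, 0), radius 1/9


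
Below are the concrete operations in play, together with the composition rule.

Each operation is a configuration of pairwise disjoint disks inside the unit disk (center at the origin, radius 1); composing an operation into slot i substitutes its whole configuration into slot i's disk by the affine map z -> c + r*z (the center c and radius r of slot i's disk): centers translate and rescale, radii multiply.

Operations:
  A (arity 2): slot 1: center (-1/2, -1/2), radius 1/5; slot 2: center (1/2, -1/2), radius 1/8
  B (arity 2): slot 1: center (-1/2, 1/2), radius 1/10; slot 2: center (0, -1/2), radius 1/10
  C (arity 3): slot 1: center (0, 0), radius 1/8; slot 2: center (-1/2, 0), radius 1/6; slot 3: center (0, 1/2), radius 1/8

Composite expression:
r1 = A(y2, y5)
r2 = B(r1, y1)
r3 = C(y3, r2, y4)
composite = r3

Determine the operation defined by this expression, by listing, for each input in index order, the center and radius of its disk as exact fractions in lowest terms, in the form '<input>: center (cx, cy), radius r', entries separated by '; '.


Nesting under C composes maps z -> c + r*z down each y-path.
tracing y3 down its 1-map path: center (0, 0), radius 1/8
tracing y2 down its 3-map path: center (-71/120, 3/40), radius 1/300
tracing y5 down its 3-map path: center (-23/40, 3/40), radius 1/480
tracing y1 down its 2-map path: center (-1/2, -1/12), radius 1/60
tracing y4 down its 1-map path: center (0, 1/2), radius 1/8

y1: center (-1/2, -1/12), radius 1/60; y2: center (-71/120, 3/40), radius 1/300; y3: center (0, 0), radius 1/8; y4: center (0, 1/2), radius 1/8; y5: center (-23/40, 3/40), radius 1/480


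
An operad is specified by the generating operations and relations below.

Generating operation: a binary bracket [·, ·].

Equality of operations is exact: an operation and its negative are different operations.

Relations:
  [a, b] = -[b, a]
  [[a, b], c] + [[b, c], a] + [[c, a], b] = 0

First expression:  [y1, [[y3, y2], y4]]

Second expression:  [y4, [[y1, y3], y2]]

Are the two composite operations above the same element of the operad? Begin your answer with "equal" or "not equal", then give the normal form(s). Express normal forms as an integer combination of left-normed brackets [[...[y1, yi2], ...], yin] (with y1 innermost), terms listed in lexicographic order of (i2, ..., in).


not equal — first -[[[y1, y2], y3], y4] + [[[y1, y3], y2], y4] + [[[y1, y4], y2], y3] - [[[y1, y4], y3], y2], second -[[[y1, y3], y2], y4]

Reducing the first expression gives -[[[y1, y2], y3], y4] + [[[y1, y3], y2], y4] + [[[y1, y4], y2], y3] - [[[y1, y4], y3], y2]
Reducing the second expression gives -[[[y1, y3], y2], y4]
The normal forms differ: not equal.


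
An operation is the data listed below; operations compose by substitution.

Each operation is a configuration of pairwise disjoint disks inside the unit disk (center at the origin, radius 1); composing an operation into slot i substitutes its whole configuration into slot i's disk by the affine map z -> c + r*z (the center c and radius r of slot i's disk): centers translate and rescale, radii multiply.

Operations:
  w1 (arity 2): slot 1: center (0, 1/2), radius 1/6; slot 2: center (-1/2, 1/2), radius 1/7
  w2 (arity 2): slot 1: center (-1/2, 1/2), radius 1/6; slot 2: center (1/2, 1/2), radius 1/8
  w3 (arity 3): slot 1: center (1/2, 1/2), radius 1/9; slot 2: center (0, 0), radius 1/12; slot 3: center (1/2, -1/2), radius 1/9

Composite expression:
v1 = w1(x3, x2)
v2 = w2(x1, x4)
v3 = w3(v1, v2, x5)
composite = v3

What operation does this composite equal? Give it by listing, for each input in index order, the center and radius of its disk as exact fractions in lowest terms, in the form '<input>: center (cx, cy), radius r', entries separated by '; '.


Affine substitution under w3: radii multiply and x-centers shift.
x3: after 2 affine steps, its disk has center (1/2, 5/9), radius 1/54
x2: after 2 affine steps, its disk has center (4/9, 5/9), radius 1/63
x1: after 2 affine steps, its disk has center (-1/24, 1/24), radius 1/72
x4: after 2 affine steps, its disk has center (1/24, 1/24), radius 1/96
x5: after 1 affine step, its disk has center (1/2, -1/2), radius 1/9

x1: center (-1/24, 1/24), radius 1/72; x2: center (4/9, 5/9), radius 1/63; x3: center (1/2, 5/9), radius 1/54; x4: center (1/24, 1/24), radius 1/96; x5: center (1/2, -1/2), radius 1/9


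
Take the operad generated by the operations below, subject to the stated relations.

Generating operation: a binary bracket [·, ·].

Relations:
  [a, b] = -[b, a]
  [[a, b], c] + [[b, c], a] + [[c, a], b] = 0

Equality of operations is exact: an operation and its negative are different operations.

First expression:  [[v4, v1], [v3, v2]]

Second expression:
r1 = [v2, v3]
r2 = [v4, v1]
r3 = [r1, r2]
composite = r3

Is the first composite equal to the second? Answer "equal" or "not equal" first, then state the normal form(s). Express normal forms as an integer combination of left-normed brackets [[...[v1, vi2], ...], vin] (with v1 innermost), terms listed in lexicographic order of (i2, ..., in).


In normal form, the first expression is [[[v1, v4], v2], v3] - [[[v1, v4], v3], v2]
In normal form, the second expression is [[[v1, v4], v2], v3] - [[[v1, v4], v3], v2]
Same normal form: equal.

equal — both sides give [[[v1, v4], v2], v3] - [[[v1, v4], v3], v2]


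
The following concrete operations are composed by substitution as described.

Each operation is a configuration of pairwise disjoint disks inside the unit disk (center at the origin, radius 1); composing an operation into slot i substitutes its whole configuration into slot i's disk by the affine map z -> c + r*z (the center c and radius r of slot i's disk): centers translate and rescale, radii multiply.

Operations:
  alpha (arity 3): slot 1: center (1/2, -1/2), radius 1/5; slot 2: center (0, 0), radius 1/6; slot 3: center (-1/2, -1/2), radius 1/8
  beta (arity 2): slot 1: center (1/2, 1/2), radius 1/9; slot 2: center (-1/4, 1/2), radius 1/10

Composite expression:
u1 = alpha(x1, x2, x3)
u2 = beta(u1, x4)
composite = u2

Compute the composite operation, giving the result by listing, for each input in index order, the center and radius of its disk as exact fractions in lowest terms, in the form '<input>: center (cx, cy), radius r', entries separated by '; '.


x1: center (5/9, 4/9), radius 1/45; x2: center (1/2, 1/2), radius 1/54; x3: center (4/9, 4/9), radius 1/72; x4: center (-1/4, 1/2), radius 1/10

Affine substitution under beta: radii multiply and x-centers shift.
x1 passes through 2 substitutions, ending at center (5/9, 4/9), radius 1/45
x2 passes through 2 substitutions, ending at center (1/2, 1/2), radius 1/54
x3 passes through 2 substitutions, ending at center (4/9, 4/9), radius 1/72
x4 passes through 1 substitution, ending at center (-1/4, 1/2), radius 1/10


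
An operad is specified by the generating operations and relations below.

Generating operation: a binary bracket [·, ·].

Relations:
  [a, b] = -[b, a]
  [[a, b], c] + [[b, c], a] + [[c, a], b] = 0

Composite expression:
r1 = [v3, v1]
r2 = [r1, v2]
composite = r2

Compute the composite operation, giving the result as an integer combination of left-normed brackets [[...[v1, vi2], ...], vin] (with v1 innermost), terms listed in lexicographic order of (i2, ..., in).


In the tensor algebra, words opening v1 carry the v1-anchored form.
Composite bracket: [[v3, v1], v2]
The bracket unfolds into 4 signed words via [a, b] = ab - ba (2^2 = 4).
The v1-initial words carry the normal form:
  from v1v3v2, sign -1: term -[[v1, v3], v2]

-[[v1, v3], v2]


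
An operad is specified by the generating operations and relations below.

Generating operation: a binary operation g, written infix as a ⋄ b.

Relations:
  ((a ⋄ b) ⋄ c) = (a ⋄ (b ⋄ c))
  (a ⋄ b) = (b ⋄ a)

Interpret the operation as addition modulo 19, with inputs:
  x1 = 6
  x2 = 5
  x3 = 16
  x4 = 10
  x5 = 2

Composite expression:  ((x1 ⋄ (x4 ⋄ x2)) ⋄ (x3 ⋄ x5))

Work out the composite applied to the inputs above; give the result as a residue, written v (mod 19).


1 (mod 19)


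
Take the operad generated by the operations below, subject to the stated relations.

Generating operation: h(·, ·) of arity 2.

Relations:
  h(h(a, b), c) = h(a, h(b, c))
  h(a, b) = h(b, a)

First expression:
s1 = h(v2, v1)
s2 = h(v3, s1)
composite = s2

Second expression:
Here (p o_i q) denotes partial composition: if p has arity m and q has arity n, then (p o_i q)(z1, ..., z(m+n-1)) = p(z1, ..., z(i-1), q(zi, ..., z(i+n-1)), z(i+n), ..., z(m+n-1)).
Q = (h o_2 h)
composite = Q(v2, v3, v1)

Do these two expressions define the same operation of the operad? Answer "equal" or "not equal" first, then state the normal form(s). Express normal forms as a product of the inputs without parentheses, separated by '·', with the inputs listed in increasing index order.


The first expression reduces to v1 · v2 · v3
The second expression reduces to v1 · v2 · v3
The normal forms match — equal.

equal: each reduces to v1 · v2 · v3


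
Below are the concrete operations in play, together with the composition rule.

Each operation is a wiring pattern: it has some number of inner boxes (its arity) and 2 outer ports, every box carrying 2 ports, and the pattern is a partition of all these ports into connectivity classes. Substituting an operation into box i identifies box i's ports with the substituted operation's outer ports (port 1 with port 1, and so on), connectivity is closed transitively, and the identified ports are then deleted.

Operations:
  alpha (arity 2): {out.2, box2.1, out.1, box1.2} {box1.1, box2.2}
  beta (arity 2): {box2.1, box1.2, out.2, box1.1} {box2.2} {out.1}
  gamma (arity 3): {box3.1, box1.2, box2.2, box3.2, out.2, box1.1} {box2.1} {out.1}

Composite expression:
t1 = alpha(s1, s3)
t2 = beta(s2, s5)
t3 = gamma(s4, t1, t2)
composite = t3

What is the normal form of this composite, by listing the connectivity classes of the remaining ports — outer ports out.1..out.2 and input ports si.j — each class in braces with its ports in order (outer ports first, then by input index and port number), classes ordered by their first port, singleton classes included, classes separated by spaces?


{out.1} {out.2, s1.2, s2.1, s2.2, s3.1, s4.1, s4.2, s5.1} {s1.1, s3.2} {s5.2}

Connectivity passes through glued gamma-boundaries; trace each wire chain.
composing alpha on (s1, s3), with out.j its own outer ports: {out.1, out.2, s1.2, s3.1} {s1.1, s3.2}
composing beta on (s2, s5), with out.j its own outer ports: {out.1} {out.2, s2.1, s2.2, s5.1} {s5.2}
composing gamma on (s4, s1, s3, s2, s5), with out.j its own outer ports: {out.1} {out.2, s1.2, s2.1, s2.2, s3.1, s4.1, s4.2, s5.1} {s1.1, s3.2} {s5.2}


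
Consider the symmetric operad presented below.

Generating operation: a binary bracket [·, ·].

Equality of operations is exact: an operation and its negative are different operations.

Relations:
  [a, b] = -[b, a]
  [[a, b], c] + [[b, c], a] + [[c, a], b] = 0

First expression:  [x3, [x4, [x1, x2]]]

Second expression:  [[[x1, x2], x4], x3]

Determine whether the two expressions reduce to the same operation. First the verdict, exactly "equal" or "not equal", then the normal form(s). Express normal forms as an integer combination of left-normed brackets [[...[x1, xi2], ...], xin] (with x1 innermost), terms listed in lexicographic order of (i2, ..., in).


equal; both compose to [[[x1, x2], x4], x3]


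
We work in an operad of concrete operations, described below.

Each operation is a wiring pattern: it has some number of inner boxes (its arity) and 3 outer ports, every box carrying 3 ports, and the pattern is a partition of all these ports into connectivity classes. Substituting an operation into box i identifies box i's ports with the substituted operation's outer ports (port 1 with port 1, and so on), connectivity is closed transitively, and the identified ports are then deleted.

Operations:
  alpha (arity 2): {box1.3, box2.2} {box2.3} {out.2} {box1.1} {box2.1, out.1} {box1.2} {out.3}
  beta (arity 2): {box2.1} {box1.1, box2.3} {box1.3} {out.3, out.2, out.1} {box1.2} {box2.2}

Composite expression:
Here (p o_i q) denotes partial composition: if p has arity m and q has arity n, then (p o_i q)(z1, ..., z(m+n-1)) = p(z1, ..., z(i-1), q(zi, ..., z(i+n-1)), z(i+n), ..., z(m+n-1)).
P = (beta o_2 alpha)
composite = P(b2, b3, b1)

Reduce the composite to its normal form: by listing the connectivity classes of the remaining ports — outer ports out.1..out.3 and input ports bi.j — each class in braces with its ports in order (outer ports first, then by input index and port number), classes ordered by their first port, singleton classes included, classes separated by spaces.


{out.1, out.2, out.3} {b1.1} {b1.2, b3.3} {b1.3} {b2.1} {b2.2} {b2.3} {b3.1} {b3.2}

After gluing at beta, chains via deleted ports link the b-ports.
composing alpha on (b3, b1), with out.j its own outer ports: {out.1, b1.1} {out.2} {out.3} {b1.2, b3.3} {b1.3} {b3.1} {b3.2}
composing beta on (b2, b3, b1), with out.j its own outer ports: {out.1, out.2, out.3} {b1.1} {b1.2, b3.3} {b1.3} {b2.1} {b2.2} {b2.3} {b3.1} {b3.2}


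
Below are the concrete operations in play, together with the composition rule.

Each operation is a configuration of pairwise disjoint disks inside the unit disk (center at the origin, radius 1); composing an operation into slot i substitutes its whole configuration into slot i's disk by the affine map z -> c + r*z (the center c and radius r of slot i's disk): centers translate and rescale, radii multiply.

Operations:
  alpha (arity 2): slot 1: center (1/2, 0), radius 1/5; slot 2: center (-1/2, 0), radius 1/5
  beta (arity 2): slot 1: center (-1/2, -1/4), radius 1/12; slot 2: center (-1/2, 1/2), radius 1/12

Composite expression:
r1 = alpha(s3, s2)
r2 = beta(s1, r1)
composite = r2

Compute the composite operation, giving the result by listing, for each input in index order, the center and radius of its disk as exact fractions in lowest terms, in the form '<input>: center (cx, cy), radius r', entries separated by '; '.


s1: center (-1/2, -1/4), radius 1/12; s2: center (-13/24, 1/2), radius 1/60; s3: center (-11/24, 1/2), radius 1/60

Nesting under beta composes maps z -> c + r*z down each s-path.
tracing s1 down its 1-map path: center (-1/2, -1/4), radius 1/12
tracing s3 down its 2-map path: center (-11/24, 1/2), radius 1/60
tracing s2 down its 2-map path: center (-13/24, 1/2), radius 1/60


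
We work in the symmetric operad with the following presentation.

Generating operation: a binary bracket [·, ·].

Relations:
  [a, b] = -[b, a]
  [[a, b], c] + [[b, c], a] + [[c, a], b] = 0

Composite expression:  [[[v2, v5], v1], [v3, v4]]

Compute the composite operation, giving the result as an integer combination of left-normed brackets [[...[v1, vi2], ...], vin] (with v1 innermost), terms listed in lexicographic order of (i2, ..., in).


-[[[[v1, v2], v5], v3], v4] + [[[[v1, v2], v5], v4], v3] + [[[[v1, v5], v2], v3], v4] - [[[[v1, v5], v2], v4], v3]

Left-normed coefficients sit on the v1-initial expansion words.
Composite bracket: [[[v2, v5], v1], [v3, v4]]
Expanding via [a, b] = ab - ba: 16 signed words (2^4 = 16).
The v1-initial words carry the normal form:
  v1v2v5v3v4 appears with sign -1, giving the term -[[[[v1, v2], v5], v3], v4]
  v1v2v5v4v3 appears with sign +1, giving the term +[[[[v1, v2], v5], v4], v3]
  v1v5v2v3v4 appears with sign +1, giving the term +[[[[v1, v5], v2], v3], v4]
  v1v5v2v4v3 appears with sign -1, giving the term -[[[[v1, v5], v2], v4], v3]


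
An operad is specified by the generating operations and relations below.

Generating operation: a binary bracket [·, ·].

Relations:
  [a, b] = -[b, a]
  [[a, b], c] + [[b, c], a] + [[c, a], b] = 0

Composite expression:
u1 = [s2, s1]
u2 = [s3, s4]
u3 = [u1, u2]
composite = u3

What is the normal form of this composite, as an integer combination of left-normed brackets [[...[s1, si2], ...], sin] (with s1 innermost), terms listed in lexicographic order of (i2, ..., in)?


-[[[s1, s2], s3], s4] + [[[s1, s2], s4], s3]

Expand each bracket as ab - ba; the s1-initial words give the coefficients.
Composite bracket: [[s2, s1], [s3, s4]]
Full expansion: 8 signed words from ab - ba (2^3 = 8).
The s1-initial words carry the normal form:
  sign of s1s2s3s4 is -1, so it contributes -[[[s1, s2], s3], s4]
  sign of s1s2s4s3 is +1, so it contributes +[[[s1, s2], s4], s3]


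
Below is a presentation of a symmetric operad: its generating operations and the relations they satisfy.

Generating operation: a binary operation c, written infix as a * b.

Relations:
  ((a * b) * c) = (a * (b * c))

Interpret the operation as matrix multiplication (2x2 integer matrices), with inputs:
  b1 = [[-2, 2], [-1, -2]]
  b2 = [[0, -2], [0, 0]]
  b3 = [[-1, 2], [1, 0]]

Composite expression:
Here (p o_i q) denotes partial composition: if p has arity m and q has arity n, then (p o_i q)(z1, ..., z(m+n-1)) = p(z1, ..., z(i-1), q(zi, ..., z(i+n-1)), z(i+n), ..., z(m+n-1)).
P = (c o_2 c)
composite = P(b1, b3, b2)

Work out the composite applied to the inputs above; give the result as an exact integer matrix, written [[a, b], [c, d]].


[[0, -8], [0, 2]]

(b3 * b2) = [[0, 2], [0, -2]]
(b1 * (b3 * b2)) = [[0, -8], [0, 2]]


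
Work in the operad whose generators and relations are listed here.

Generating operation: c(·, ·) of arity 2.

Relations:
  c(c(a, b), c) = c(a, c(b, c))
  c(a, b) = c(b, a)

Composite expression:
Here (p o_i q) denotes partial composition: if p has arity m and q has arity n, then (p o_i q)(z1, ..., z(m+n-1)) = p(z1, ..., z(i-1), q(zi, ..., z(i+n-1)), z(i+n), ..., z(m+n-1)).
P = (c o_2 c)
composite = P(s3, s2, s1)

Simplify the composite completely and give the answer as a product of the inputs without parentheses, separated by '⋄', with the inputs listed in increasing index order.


s1 ⋄ s2 ⋄ s3

With c associative and commutative, the s-input set is all that matters.
c(s2, s1) linearizes to s2 ⋄ s1
c(s3, c(s2, s1)) linearizes to s3 ⋄ s2 ⋄ s1
putting the inputs in ascending order: s1 ⋄ s2 ⋄ s3


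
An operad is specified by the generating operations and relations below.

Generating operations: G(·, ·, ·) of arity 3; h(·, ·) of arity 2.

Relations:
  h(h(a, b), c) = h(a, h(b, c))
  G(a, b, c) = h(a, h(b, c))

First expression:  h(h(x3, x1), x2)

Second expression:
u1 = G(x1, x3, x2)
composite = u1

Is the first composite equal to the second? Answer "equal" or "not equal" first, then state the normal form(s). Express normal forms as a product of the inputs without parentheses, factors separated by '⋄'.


not equal — first x3 ⋄ x1 ⋄ x2, second x1 ⋄ x3 ⋄ x2


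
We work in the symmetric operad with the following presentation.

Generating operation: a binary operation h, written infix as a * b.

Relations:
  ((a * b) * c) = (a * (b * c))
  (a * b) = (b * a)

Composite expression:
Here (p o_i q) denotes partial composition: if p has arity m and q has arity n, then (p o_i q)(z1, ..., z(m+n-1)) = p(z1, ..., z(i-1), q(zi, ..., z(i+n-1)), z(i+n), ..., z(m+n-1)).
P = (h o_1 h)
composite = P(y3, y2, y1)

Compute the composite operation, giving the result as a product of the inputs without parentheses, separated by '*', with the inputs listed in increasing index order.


y1 * y2 * y3

Shape and order are irrelevant to h; the y-input set decides.
(y3 * y2) flattens to y3 * y2
((y3 * y2) * y1) flattens to y3 * y2 * y1
sorting the factors by input index: y1 * y2 * y3


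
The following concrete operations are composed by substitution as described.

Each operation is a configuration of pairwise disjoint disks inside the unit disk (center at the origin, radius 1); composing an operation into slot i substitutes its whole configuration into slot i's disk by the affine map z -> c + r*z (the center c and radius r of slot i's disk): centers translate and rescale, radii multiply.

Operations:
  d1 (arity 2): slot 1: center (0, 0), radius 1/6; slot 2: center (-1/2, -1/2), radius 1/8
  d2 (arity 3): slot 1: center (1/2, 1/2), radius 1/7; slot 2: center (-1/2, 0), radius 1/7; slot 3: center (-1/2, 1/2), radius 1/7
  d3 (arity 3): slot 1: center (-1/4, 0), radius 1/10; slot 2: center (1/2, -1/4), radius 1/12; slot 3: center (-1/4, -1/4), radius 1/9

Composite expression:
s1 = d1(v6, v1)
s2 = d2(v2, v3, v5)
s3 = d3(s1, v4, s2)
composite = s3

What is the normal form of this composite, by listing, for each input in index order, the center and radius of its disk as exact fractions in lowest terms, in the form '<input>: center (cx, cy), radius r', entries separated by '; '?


Affine substitution under d3: radii multiply and v-centers shift.
input v6: applying the 2 nested substitutions gives center (-1/4, 0), radius 1/60
input v1: applying the 2 nested substitutions gives center (-3/10, -1/20), radius 1/80
input v4: applying the 1 nested substitution gives center (1/2, -1/4), radius 1/12
input v2: applying the 2 nested substitutions gives center (-7/36, -7/36), radius 1/63
input v3: applying the 2 nested substitutions gives center (-11/36, -1/4), radius 1/63
input v5: applying the 2 nested substitutions gives center (-11/36, -7/36), radius 1/63

v1: center (-3/10, -1/20), radius 1/80; v2: center (-7/36, -7/36), radius 1/63; v3: center (-11/36, -1/4), radius 1/63; v4: center (1/2, -1/4), radius 1/12; v5: center (-11/36, -7/36), radius 1/63; v6: center (-1/4, 0), radius 1/60


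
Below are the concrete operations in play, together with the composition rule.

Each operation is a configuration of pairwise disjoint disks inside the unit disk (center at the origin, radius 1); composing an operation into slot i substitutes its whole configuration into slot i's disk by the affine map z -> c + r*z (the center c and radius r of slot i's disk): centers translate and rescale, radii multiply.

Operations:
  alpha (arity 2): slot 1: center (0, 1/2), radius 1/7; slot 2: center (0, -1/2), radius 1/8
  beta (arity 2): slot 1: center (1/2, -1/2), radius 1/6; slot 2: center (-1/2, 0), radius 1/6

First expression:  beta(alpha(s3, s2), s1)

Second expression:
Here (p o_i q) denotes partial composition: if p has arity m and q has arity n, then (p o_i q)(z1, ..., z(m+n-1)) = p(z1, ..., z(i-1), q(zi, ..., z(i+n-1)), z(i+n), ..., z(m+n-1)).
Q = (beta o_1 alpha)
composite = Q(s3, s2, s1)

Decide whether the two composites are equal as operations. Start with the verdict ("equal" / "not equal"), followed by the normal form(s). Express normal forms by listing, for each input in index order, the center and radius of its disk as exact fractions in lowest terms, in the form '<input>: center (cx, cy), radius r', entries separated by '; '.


equal; both compose to s1: center (-1/2, 0), radius 1/6; s2: center (1/2, -7/12), radius 1/48; s3: center (1/2, -5/12), radius 1/42

The first expression reduces to s1: center (-1/2, 0), radius 1/6; s2: center (1/2, -7/12), radius 1/48; s3: center (1/2, -5/12), radius 1/42
The second expression reduces to s1: center (-1/2, 0), radius 1/6; s2: center (1/2, -7/12), radius 1/48; s3: center (1/2, -5/12), radius 1/42
The forms coincide; equal.


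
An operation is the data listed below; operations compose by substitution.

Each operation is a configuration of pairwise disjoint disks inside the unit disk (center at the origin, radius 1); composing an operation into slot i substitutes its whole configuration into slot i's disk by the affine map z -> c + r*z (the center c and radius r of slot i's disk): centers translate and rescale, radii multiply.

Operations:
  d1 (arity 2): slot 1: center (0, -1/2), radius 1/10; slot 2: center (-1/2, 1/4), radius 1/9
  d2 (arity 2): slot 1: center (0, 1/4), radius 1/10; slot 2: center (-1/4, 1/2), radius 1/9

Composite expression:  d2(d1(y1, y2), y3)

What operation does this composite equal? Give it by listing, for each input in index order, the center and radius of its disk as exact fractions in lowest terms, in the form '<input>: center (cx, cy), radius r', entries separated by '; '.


y1: center (0, 1/5), radius 1/100; y2: center (-1/20, 11/40), radius 1/90; y3: center (-1/4, 1/2), radius 1/9

Affine substitution under d2: radii multiply and y-centers shift.
input y1: composing its 2 substitution steps yields center (0, 1/5), radius 1/100
input y2: composing its 2 substitution steps yields center (-1/20, 11/40), radius 1/90
input y3: composing its 1 substitution step yields center (-1/4, 1/2), radius 1/9


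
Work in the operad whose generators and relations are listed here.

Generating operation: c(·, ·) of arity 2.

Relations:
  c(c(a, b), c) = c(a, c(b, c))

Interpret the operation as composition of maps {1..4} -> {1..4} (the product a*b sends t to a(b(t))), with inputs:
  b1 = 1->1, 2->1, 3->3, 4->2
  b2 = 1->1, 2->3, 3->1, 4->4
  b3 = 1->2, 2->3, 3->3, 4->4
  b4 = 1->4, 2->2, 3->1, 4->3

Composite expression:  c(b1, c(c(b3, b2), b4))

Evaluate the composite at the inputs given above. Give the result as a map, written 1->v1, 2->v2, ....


1->2, 2->3, 3->1, 4->1

c(b3, b2) = 1->2, 2->3, 3->2, 4->4
c(c(b3, b2), b4) = 1->4, 2->3, 3->2, 4->2
c(b1, c(c(b3, b2), b4)) = 1->2, 2->3, 3->1, 4->1


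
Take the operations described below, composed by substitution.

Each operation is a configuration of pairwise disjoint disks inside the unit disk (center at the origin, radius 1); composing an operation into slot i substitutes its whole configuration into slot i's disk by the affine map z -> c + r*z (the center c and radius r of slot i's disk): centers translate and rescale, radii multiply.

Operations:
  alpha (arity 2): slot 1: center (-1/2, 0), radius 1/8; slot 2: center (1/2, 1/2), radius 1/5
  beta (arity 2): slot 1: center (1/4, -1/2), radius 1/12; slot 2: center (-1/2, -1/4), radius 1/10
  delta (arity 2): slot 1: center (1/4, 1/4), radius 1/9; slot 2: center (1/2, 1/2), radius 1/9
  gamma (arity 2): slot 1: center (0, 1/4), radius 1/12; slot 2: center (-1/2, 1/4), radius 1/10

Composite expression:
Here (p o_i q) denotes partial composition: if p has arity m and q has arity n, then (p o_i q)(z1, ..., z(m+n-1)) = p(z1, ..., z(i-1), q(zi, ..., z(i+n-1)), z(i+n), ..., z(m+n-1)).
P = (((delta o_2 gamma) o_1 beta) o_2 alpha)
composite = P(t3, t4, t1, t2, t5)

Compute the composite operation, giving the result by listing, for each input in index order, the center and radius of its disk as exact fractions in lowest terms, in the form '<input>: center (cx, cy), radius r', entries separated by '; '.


t1: center (1/5, 41/180), radius 1/450; t2: center (1/2, 19/36), radius 1/108; t3: center (5/18, 7/36), radius 1/108; t4: center (17/90, 2/9), radius 1/720; t5: center (4/9, 19/36), radius 1/90

Nesting under delta composes maps z -> c + r*z down each t-path.
input t3: composing its 2 substitution steps yields center (5/18, 7/36), radius 1/108
input t4: composing its 3 substitution steps yields center (17/90, 2/9), radius 1/720
input t1: composing its 3 substitution steps yields center (1/5, 41/180), radius 1/450
input t2: composing its 2 substitution steps yields center (1/2, 19/36), radius 1/108
input t5: composing its 2 substitution steps yields center (4/9, 19/36), radius 1/90


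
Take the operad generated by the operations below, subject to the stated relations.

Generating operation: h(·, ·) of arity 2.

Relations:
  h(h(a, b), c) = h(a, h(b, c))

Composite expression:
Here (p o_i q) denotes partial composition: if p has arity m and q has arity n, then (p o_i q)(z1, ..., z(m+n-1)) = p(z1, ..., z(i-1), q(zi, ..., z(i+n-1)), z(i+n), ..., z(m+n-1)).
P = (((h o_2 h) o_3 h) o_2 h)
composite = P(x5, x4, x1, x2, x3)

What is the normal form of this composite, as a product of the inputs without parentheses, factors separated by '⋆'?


x5 ⋆ x4 ⋆ x1 ⋆ x2 ⋆ x3

Under associativity of h, the answer is the x's in reading order.
h(x4, x1) unparenthesizes to x4 ⋆ x1
h(x2, x3) unparenthesizes to x2 ⋆ x3
h(h(x4, x1), h(x2, x3)) unparenthesizes to x4 ⋆ x1 ⋆ x2 ⋆ x3
h(x5, h(h(x4, x1), h(x2, x3))) unparenthesizes to x5 ⋆ x4 ⋆ x1 ⋆ x2 ⋆ x3


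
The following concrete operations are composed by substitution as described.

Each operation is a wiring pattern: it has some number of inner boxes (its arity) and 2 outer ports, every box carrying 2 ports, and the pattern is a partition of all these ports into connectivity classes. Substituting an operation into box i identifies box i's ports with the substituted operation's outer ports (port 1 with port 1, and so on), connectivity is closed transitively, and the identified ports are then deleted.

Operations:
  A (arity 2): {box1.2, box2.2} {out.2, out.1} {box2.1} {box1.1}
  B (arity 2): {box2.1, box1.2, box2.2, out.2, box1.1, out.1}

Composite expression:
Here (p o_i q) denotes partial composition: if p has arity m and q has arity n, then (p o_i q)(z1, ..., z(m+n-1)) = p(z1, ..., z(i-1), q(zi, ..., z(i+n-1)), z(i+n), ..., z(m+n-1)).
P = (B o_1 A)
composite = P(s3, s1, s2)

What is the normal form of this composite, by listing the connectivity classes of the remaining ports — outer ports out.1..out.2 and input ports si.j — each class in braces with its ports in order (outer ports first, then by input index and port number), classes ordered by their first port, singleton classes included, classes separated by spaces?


{out.1, out.2, s2.1, s2.2} {s1.1} {s1.2, s3.2} {s3.1}

Treat the ports identified at B as solder joints: merge, then drop.
the subtree at A composes to {out.1, out.2} {s1.1} {s1.2, s3.2} {s3.1} on (s3, s1); out.j = own outer ports
the subtree at B composes to {out.1, out.2, s2.1, s2.2} {s1.1} {s1.2, s3.2} {s3.1} on (s3, s1, s2); out.j = own outer ports


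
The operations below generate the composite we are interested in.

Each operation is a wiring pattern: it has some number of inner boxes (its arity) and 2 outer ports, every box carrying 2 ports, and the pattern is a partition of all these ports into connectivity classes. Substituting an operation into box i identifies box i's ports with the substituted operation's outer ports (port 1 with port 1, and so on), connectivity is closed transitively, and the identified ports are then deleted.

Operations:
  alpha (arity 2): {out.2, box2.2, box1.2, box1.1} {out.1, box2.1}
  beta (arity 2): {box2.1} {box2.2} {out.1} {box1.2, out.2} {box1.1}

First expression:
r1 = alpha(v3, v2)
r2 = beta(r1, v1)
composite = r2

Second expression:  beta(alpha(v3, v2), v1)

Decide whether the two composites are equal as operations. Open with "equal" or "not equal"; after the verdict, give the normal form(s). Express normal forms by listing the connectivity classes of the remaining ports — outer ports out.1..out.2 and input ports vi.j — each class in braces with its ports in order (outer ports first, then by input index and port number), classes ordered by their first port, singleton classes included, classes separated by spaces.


In normal form, the first expression is {out.1} {out.2, v2.2, v3.1, v3.2} {v1.1} {v1.2} {v2.1}
In normal form, the second expression is {out.1} {out.2, v2.2, v3.1, v3.2} {v1.1} {v1.2} {v2.1}
One common form — equal.

equal — both sides give {out.1} {out.2, v2.2, v3.1, v3.2} {v1.1} {v1.2} {v2.1}


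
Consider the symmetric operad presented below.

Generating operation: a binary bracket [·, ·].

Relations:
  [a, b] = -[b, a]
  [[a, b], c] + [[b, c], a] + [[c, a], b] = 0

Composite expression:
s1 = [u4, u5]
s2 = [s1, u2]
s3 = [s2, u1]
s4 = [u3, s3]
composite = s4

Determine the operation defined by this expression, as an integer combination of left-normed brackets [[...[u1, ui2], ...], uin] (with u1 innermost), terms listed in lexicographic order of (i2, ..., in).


-[[[[u1, u2], u4], u5], u3] + [[[[u1, u2], u5], u4], u3] + [[[[u1, u4], u5], u2], u3] - [[[[u1, u5], u4], u2], u3]

Skip Jacobi rewriting: expand, keep u1-initial words, read off terms.
Composite bracket: [u3, [[[u4, u5], u2], u1]]
Full expansion: 16 signed words from ab - ba (2^4 = 16).
Collect the words opening with u1:
  word u1u2u4u5u3 has sign -1, contributing -[[[[u1, u2], u4], u5], u3]
  word u1u2u5u4u3 has sign +1, contributing +[[[[u1, u2], u5], u4], u3]
  word u1u4u5u2u3 has sign +1, contributing +[[[[u1, u4], u5], u2], u3]
  word u1u5u4u2u3 has sign -1, contributing -[[[[u1, u5], u4], u2], u3]
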